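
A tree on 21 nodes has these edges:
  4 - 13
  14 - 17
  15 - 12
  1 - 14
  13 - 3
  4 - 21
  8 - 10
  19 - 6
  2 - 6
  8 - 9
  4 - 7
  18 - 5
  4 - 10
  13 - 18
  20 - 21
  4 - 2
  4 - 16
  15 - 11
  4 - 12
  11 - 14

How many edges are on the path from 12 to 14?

Walking from 12: 12 - 15 - 11 - 14. Length 3.

3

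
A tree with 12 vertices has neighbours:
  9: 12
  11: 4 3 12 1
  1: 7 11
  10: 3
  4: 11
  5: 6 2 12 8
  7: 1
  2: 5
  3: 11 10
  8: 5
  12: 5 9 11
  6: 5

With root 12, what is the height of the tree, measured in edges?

3

The longest root-to-leaf path is 12–11–3–10 (3 edges).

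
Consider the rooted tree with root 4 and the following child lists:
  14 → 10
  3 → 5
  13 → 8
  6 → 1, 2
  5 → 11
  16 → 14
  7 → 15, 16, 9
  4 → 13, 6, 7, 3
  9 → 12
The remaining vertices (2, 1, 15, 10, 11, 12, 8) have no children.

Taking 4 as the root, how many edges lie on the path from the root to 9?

2

Path from 4 to 9: 4 → 7 → 9, which has 2 edges.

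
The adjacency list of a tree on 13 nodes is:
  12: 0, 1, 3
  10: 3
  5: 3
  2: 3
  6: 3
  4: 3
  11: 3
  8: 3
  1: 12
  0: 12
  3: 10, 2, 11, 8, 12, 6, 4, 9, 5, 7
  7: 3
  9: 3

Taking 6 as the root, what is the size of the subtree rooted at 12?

Descendants of 12 (including itself): 12, 1, 0. That's 3.

3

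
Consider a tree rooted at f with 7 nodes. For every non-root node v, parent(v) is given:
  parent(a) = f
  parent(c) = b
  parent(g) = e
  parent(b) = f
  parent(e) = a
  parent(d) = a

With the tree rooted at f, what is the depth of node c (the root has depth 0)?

f – b – c — 2 edges.

2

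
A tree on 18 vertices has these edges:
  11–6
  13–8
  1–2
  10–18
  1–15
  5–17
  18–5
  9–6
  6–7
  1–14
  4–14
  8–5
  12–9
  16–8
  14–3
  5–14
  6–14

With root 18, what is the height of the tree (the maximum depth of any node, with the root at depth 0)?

5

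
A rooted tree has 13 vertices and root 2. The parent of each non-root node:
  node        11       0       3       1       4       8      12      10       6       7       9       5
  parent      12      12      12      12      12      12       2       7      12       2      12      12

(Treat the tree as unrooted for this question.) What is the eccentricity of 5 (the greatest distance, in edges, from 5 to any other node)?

The node farthest from 5 is 10, via 5-12-2-7-10 — 4 edges.

4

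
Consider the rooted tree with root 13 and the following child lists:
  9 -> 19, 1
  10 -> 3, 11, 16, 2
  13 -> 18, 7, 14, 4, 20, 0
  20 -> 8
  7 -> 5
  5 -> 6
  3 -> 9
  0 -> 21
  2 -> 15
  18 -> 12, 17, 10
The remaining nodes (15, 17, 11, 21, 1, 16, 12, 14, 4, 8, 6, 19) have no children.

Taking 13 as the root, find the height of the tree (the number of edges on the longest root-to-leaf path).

1 sits deepest: 13–18–10–3–9–1 — 5 edges from the root.

5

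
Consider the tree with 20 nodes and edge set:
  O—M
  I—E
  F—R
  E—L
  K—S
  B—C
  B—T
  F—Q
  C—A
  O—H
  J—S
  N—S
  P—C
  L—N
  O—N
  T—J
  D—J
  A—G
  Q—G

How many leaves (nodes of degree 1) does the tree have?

Exactly 7 nodes have a single neighbour: D, H, I, K, M, P, R.

7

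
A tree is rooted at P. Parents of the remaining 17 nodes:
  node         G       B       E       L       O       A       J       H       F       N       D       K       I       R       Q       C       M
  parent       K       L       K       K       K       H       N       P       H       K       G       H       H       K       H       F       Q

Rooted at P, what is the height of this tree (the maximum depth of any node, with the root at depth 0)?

The longest root-to-leaf path is P → H → K → N → J (4 edges).

4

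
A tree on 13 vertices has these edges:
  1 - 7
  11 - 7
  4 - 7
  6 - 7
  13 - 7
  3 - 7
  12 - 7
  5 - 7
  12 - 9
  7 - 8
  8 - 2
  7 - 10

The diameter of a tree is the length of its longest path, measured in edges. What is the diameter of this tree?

BFS from 9 reaches 2 last, at distance 4; BFS from 2 confirms no node is farther.
Path: 9 - 12 - 7 - 8 - 2.

4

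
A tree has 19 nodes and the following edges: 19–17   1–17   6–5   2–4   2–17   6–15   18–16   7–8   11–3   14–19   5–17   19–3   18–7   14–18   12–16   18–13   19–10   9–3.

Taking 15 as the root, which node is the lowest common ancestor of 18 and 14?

18's ancestor chain is 18, 14, 19, 17, 5, 6, 15 and 14's is 14, 19, 17, 5, 6, 15; they first meet at 14.

14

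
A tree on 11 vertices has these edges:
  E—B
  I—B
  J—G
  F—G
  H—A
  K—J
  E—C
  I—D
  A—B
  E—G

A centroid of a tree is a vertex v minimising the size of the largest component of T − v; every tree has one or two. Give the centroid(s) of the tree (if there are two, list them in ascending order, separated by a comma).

Removing E splits the tree into components of sizes 5, 4, 1; the largest is 5 ≤ ⌊11/2⌋ = 5.
Every other node leaves some component of size > 5, so the centroid is unique.

E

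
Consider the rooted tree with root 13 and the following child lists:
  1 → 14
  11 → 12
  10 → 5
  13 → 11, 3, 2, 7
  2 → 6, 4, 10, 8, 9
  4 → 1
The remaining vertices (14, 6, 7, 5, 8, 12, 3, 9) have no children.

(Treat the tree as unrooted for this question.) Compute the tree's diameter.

BFS from 14 reaches 12 last, at distance 6; BFS from 12 confirms no node is farther.
Path: 14 – 1 – 4 – 2 – 13 – 11 – 12.

6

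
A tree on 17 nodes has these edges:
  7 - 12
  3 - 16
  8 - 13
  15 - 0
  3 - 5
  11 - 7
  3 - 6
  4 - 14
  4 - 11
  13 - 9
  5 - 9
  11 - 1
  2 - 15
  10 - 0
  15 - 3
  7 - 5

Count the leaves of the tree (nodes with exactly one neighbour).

Degree-1 nodes: 1, 2, 6, 8, 10, 12, 14, 16 — 8 of them.

8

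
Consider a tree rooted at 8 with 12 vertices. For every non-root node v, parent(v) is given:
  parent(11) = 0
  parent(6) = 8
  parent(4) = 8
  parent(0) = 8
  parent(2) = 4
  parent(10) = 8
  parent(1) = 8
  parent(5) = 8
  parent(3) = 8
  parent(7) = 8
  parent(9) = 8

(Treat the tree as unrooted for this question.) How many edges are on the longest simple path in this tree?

BFS from 2 reaches 11 last, at distance 4; BFS from 11 confirms no node is farther.
Path: 2 – 4 – 8 – 0 – 11.

4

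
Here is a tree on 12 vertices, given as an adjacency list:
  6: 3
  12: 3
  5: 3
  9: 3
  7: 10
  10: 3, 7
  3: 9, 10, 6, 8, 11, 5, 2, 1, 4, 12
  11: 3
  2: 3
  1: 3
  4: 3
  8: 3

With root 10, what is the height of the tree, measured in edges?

The longest root-to-leaf path is 10 – 3 – 11 (2 edges).

2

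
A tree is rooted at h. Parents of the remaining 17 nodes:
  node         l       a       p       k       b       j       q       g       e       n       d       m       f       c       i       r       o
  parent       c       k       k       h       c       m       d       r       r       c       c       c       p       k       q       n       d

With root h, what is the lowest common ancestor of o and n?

c

o's ancestor chain is o, d, c, k, h and n's is n, c, k, h; they first meet at c.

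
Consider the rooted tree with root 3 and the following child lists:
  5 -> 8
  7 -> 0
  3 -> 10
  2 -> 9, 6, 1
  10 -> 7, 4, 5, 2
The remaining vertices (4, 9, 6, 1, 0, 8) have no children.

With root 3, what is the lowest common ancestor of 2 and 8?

Ancestors of 2 (toward the root): 2, 10, 3.
Ancestors of 8: 8, 5, 10, 3.
The deepest node appearing in both lists is 10.

10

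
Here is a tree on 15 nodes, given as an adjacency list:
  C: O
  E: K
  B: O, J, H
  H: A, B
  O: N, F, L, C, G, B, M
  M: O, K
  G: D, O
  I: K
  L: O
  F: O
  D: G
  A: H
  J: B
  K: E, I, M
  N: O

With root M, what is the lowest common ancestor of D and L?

O

Ancestors of D (toward the root): D, G, O, M.
Ancestors of L: L, O, M.
The deepest node appearing in both lists is O.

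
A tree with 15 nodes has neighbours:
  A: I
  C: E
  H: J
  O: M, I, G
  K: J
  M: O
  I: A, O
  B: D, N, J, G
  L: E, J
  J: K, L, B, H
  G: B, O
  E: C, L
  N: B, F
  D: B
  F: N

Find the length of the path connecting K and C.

4

K–J–L–E–C: 4 edges.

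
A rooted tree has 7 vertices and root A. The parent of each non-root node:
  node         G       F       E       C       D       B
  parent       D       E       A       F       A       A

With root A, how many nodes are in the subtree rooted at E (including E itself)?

3

The subtree rooted at E contains: E, F, C — 3 nodes.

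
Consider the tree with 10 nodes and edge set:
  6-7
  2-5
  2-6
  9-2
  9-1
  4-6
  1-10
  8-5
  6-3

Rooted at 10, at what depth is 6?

4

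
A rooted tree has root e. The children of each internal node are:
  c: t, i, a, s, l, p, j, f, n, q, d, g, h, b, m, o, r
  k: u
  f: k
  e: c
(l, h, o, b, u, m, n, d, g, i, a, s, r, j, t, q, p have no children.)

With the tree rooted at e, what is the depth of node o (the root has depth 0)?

2

Path from e to o: e → c → o, which has 2 edges.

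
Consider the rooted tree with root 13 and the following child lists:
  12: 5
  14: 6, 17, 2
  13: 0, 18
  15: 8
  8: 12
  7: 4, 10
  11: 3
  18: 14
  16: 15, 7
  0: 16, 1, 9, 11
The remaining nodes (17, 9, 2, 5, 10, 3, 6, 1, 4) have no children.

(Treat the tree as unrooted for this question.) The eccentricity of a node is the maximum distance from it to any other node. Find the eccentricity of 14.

8

Distances from 14 peak at 8, attained at 5.
14–18–13–0–16–15–8–12–5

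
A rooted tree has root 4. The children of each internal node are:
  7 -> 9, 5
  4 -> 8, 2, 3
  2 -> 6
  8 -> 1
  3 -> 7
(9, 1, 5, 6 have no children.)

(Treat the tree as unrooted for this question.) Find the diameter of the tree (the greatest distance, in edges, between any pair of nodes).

5

BFS from 9 reaches 1 last, at distance 5; BFS from 1 confirms no node is farther.
Path: 9 – 7 – 3 – 4 – 8 – 1.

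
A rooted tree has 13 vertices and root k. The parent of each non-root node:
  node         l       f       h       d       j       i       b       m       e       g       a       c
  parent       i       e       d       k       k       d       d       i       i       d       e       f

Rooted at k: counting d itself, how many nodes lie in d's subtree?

d's subtree: {d, i, b, g, h, e, m, l, f, a, c}, size 11.

11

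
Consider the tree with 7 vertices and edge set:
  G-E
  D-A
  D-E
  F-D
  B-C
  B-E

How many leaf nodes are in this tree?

4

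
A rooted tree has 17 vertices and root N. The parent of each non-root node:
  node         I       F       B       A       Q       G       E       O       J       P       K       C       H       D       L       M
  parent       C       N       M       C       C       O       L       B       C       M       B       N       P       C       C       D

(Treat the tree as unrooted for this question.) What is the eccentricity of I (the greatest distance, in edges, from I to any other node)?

6

Distances from I peak at 6, attained at G.
I – C – D – M – B – O – G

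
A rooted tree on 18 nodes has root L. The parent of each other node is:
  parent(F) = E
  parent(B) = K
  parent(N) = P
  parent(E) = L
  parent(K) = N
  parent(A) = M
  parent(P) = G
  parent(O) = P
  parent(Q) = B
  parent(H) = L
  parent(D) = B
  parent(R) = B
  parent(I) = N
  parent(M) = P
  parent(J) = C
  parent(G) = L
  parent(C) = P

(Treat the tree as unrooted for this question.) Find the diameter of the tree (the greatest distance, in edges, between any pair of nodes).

A longest path is F–E–L–G–P–N–K–B–Q, with 8 edges.

8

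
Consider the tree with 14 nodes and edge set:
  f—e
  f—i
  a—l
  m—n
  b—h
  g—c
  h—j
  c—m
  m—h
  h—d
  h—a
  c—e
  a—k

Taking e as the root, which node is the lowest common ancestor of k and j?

k's ancestor chain is k, a, h, m, c, e and j's is j, h, m, c, e; they first meet at h.

h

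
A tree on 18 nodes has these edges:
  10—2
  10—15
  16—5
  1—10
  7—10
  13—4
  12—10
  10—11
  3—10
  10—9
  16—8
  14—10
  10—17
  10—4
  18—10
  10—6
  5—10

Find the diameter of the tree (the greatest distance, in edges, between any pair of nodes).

Starting from 8, a farthest node is 13 at distance 5.
One longest path: 8 - 16 - 5 - 10 - 4 - 13.
So the diameter is 5.

5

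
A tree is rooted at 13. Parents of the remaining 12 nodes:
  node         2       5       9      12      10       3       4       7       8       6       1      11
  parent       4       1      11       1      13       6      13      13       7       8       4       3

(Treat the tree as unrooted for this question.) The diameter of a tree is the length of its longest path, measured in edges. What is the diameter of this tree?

9

Starting from 9, a farthest node is 12 at distance 9.
One longest path: 9–11–3–6–8–7–13–4–1–12.
So the diameter is 9.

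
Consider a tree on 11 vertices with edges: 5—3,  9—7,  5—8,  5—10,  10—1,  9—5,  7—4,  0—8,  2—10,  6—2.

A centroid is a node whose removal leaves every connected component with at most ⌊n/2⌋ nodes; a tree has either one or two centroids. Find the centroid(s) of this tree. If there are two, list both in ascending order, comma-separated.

5

Delete 5: the remaining components have sizes 4, 3, 2, 1. Max 4 ≤ 5, so 5 is a centroid.
Every other node leaves some component of size > 5, so the centroid is unique.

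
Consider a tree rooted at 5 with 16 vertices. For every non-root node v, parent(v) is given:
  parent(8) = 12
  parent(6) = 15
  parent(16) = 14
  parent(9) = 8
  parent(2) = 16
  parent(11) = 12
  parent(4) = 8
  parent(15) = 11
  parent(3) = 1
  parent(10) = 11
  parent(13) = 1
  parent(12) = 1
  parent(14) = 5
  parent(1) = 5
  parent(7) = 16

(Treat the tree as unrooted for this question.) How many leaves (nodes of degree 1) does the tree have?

The leaves are 2, 3, 4, 6, 7, 9, 10, 13.
That is 8 leaves.

8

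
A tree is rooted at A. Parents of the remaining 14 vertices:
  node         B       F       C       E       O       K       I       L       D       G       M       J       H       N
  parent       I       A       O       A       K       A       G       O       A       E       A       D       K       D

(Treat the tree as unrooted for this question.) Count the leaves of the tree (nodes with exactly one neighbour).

Degree-1 nodes: B, C, F, H, J, L, M, N — 8 of them.

8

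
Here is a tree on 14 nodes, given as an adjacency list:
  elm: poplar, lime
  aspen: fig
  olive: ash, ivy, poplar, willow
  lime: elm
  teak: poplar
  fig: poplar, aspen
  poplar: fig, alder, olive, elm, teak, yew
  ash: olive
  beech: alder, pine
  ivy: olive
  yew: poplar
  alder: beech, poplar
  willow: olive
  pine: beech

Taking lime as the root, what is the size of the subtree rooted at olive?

4

The subtree rooted at olive contains: olive, willow, ash, ivy — 4 nodes.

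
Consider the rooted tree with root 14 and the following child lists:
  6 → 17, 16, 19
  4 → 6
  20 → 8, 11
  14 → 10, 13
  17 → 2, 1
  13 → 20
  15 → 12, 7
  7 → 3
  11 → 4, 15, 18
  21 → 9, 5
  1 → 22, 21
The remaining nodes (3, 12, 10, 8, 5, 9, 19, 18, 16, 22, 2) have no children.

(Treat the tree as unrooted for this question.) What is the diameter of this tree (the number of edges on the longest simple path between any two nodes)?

A longest path is 10 - 14 - 13 - 20 - 11 - 4 - 6 - 17 - 1 - 21 - 5, with 10 edges.

10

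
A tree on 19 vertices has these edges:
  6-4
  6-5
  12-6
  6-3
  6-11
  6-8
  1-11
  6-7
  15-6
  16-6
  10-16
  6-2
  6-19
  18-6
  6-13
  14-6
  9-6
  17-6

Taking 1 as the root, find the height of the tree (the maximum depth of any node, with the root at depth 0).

4

The longest root-to-leaf path is 1-11-6-16-10 (4 edges).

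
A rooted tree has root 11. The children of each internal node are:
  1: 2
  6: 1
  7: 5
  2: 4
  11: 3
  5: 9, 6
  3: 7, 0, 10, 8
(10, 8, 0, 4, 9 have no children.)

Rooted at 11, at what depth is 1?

Climbing from 1 to the root: 1–6–5–7–3–11. That's 5 steps.

5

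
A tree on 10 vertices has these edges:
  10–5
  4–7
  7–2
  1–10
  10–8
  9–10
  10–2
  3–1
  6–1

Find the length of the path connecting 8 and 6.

The path is 8–10–1–6, which has 3 edges.

3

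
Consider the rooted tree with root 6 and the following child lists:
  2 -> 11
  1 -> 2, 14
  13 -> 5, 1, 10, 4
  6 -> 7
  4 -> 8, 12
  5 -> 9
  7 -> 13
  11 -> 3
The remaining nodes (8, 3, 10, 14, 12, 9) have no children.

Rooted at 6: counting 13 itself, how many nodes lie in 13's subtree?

12

13's subtree: {13, 4, 1, 10, 5, 8, 12, 14, 2, 9, 11, 3}, size 12.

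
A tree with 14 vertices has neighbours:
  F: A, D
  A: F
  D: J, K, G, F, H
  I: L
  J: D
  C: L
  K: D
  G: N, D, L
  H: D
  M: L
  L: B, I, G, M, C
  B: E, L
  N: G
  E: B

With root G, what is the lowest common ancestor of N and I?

Ancestors of N (toward the root): N, G.
Ancestors of I: I, L, G.
The deepest node appearing in both lists is G.

G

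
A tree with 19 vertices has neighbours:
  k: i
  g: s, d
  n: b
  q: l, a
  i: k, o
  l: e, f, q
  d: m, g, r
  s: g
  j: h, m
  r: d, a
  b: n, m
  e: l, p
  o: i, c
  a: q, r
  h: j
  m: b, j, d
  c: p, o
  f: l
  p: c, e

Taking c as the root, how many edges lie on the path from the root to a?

5

Path from c to a: c → p → e → l → q → a, which has 5 edges.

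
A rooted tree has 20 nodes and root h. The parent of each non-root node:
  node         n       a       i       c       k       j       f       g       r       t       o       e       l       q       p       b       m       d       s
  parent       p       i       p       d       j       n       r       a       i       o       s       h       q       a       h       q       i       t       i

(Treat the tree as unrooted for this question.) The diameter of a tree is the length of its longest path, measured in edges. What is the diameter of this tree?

A longest path is c - d - t - o - s - i - p - n - j - k, with 9 edges.

9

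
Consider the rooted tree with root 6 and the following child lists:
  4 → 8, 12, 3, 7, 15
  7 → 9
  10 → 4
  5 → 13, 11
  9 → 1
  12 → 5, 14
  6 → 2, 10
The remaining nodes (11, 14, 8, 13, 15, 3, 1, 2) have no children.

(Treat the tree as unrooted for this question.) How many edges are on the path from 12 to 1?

4

12 - 4 - 7 - 9 - 1: 4 edges.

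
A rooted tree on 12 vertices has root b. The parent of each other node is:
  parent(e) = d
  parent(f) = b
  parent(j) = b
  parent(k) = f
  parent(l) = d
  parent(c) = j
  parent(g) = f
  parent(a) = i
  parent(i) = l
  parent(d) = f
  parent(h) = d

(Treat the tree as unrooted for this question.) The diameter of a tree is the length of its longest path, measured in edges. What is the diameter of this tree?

7

BFS from c reaches a last, at distance 7; BFS from a confirms no node is farther.
Path: c – j – b – f – d – l – i – a.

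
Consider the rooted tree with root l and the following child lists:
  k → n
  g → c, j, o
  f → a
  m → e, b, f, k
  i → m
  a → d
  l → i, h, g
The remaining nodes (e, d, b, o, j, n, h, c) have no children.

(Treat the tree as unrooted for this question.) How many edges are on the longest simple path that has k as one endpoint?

5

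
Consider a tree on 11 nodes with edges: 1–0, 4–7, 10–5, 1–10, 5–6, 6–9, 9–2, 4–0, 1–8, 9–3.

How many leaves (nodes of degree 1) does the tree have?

4

Degree-1 nodes: 2, 3, 7, 8 — 4 of them.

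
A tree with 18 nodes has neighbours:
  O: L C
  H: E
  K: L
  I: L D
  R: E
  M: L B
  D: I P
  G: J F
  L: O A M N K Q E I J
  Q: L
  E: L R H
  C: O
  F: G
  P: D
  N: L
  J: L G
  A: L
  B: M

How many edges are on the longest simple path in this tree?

6

Starting from F, a farthest node is P at distance 6.
One longest path: F – G – J – L – I – D – P.
So the diameter is 6.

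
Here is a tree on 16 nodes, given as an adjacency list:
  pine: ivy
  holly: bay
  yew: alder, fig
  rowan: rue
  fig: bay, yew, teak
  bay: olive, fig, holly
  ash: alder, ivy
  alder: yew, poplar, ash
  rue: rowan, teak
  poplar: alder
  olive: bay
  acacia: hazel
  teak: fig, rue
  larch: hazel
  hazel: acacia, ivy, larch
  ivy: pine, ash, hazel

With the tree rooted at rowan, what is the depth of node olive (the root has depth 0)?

5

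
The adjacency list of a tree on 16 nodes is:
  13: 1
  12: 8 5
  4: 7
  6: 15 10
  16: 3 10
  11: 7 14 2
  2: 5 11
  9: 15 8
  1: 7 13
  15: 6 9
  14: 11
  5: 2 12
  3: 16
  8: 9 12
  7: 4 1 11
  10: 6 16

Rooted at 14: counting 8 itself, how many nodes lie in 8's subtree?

Descendants of 8 (including itself): 8, 9, 15, 6, 10, 16, 3. That's 7.

7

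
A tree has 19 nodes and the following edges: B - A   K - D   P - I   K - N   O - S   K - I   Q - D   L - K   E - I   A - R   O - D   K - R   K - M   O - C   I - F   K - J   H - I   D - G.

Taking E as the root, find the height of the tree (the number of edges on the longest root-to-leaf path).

The longest root-to-leaf path is E → I → K → D → O → S (5 edges).

5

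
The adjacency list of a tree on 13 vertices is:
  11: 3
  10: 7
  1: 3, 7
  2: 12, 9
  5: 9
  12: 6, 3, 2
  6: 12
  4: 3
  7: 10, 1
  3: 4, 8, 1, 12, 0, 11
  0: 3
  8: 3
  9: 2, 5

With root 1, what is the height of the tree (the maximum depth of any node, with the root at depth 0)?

5

The longest root-to-leaf path is 1-3-12-2-9-5 (5 edges).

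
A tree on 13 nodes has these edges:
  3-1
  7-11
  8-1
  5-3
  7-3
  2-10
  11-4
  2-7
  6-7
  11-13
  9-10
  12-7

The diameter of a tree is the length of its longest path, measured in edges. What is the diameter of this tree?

6

Starting from 8, a farthest node is 9 at distance 6.
One longest path: 8 – 1 – 3 – 7 – 2 – 10 – 9.
So the diameter is 6.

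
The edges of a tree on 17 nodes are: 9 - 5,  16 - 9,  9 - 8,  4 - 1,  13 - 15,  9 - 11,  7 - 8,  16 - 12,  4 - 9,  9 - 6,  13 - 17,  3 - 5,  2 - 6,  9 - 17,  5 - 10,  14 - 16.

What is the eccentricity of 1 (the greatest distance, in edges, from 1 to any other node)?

The node farthest from 1 is 15, via 1-4-9-17-13-15 — 5 edges.

5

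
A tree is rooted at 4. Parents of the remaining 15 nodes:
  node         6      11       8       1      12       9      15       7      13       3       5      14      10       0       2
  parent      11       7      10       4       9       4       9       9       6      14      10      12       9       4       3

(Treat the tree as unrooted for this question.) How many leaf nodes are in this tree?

7

Degree-1 nodes: 0, 1, 2, 5, 8, 13, 15 — 7 of them.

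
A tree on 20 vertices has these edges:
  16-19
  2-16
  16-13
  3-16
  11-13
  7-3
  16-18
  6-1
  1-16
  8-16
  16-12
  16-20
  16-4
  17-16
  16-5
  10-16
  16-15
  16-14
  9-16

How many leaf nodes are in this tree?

The leaves are 2, 4, 5, 6, 7, 8, 9, 10, 11, 12, 14, 15, 17, 18, 19, 20.
That is 16 leaves.

16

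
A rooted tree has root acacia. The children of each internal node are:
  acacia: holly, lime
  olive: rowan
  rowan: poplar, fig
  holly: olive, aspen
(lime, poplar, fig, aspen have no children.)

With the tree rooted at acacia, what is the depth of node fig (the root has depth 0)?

acacia – holly – olive – rowan – fig — 4 edges.

4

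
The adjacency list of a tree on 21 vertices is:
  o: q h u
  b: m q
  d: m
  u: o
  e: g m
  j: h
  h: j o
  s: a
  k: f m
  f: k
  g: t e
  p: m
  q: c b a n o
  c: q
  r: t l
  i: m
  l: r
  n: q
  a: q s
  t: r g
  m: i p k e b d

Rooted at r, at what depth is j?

Climbing from j to the root: j – h – o – q – b – m – e – g – t – r. That's 9 steps.

9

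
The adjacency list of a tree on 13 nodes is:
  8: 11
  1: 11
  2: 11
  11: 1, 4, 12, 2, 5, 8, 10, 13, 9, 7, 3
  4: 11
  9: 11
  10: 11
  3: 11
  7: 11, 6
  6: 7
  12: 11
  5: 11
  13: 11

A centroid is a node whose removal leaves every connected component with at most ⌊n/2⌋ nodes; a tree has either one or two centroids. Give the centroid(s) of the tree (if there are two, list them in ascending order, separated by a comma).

11

Delete 11: the remaining components have sizes 2, 1, 1, 1, 1, 1, 1, 1, 1, 1, 1. Max 2 ≤ 6, so 11 is a centroid.
No neighbour of 11 does as well, so 11 is the unique centroid.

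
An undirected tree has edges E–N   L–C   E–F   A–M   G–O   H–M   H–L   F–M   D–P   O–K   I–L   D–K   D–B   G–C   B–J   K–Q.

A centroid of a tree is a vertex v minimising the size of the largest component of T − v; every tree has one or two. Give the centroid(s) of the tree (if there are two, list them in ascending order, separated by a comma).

C

If C is removed the pieces have sizes 8, 8, all ≤ ⌊17/2⌋ = 8.
Every other node leaves some component of size > 8, so the centroid is unique.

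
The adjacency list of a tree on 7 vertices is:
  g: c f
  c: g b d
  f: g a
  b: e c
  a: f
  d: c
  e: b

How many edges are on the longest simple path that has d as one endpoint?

The node farthest from d is a, via d–c–g–f–a — 4 edges.

4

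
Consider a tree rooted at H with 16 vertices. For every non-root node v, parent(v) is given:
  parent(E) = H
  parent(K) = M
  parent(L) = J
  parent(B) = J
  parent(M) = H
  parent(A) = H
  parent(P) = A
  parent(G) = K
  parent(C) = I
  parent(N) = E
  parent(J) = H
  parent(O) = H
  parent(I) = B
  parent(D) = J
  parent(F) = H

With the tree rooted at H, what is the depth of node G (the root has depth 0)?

3

Climbing from G to the root: G–K–M–H. That's 3 steps.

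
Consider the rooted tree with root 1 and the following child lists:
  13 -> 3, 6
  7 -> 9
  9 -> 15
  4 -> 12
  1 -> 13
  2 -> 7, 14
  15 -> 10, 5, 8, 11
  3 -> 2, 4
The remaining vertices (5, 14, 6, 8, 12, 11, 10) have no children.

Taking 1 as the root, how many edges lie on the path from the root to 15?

Climbing from 15 to the root: 15–9–7–2–3–13–1. That's 6 steps.

6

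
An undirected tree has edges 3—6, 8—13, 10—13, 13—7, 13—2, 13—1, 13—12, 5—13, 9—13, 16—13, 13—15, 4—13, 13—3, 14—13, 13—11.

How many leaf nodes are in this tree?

14

Exactly 14 nodes have a single neighbour: 1, 2, 4, 5, 6, 7, 8, 9, 10, 11, 12, 14, 15, 16.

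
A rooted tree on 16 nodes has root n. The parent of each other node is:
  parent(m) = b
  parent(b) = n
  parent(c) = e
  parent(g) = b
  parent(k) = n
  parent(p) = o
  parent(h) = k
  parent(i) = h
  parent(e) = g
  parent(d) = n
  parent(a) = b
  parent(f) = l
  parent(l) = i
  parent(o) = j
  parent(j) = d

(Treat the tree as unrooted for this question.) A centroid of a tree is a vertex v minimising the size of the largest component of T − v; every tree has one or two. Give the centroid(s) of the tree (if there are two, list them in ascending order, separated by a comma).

n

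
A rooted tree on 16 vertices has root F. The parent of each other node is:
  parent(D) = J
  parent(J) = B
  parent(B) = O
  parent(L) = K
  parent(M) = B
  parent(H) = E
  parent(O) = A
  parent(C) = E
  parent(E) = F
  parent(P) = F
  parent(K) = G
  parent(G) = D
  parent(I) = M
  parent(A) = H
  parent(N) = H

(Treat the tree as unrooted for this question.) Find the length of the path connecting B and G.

Walking from B: B - J - D - G. Length 3.

3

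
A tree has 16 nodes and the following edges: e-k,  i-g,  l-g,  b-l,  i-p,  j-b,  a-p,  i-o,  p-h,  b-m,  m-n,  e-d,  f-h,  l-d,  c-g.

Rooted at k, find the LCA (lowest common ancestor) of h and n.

l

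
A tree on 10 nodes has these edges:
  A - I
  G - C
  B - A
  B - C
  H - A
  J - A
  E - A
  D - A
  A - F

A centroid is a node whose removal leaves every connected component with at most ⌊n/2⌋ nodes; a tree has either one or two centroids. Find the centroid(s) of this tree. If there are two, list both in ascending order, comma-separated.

If A is removed the pieces have sizes 3, 1, 1, 1, 1, 1, 1, all ≤ ⌊10/2⌋ = 5.
Every other node leaves some component of size > 5, so the centroid is unique.

A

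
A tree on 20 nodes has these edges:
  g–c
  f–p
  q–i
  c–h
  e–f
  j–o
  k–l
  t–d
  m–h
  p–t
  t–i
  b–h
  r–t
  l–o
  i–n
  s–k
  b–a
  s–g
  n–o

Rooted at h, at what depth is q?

Climbing from q to the root: q → i → n → o → l → k → s → g → c → h. That's 9 steps.

9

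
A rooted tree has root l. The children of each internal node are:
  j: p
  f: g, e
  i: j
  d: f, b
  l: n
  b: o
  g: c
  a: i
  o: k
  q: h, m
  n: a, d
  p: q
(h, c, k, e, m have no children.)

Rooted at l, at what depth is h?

7

Path from l to h: l – n – a – i – j – p – q – h, which has 7 edges.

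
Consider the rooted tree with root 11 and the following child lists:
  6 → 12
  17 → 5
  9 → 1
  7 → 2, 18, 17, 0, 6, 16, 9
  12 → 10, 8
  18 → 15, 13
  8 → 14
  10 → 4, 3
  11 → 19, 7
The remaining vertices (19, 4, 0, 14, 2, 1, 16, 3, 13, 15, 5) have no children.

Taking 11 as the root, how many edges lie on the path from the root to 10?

Path from 11 to 10: 11–7–6–12–10, which has 4 edges.

4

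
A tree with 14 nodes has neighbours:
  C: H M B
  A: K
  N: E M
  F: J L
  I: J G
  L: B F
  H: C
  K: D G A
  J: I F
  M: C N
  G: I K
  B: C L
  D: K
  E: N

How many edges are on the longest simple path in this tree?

BFS from E reaches D last, at distance 11; BFS from D confirms no node is farther.
Path: E – N – M – C – B – L – F – J – I – G – K – D.

11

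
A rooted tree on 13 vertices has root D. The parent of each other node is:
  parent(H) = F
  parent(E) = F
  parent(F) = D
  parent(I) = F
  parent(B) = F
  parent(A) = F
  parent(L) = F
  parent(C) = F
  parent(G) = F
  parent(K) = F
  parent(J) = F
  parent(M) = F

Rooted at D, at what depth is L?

2

Climbing from L to the root: L – F – D. That's 2 steps.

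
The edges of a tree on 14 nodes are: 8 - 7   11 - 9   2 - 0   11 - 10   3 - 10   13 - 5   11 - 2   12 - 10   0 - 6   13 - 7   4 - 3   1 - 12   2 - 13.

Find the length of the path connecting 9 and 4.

4

Walking from 9: 9 - 11 - 10 - 3 - 4. Length 4.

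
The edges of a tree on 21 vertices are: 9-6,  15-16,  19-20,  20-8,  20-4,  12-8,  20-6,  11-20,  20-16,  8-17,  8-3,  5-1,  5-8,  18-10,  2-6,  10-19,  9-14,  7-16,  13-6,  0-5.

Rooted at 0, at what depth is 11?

4

0 – 5 – 8 – 20 – 11 — 4 edges.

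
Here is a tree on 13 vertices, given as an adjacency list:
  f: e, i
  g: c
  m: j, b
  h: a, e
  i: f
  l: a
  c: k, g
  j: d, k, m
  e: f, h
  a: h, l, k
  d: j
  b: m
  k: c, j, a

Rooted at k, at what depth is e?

3

k – a – h – e — 3 edges.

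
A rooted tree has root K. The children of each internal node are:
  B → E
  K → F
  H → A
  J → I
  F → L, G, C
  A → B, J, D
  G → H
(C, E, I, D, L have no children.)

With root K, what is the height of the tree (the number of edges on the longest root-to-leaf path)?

A deepest node is I, reached by K → F → G → H → A → J → I.
That path has 6 edges, so the height is 6.

6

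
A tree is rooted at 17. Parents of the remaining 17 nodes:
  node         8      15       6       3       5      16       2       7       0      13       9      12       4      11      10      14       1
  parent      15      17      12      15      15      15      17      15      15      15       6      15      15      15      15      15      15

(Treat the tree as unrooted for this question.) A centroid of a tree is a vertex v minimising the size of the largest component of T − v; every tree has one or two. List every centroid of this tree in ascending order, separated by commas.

Removing 15 splits the tree into components of sizes 3, 2, 1, 1, 1, 1, 1, 1, 1, 1, 1, 1, 1, 1; the largest is 3 ≤ ⌊18/2⌋ = 9.
No neighbour of 15 does as well, so 15 is the unique centroid.

15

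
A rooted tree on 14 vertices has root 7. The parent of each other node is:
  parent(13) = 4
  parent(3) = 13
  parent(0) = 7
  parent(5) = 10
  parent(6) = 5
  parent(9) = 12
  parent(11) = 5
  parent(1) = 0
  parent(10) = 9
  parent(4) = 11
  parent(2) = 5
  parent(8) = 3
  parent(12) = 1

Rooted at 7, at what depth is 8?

11

Path from 7 to 8: 7 – 0 – 1 – 12 – 9 – 10 – 5 – 11 – 4 – 13 – 3 – 8, which has 11 edges.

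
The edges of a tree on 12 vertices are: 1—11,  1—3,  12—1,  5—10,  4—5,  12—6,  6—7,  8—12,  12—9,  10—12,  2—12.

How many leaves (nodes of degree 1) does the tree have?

7

Exactly 7 nodes have a single neighbour: 2, 3, 4, 7, 8, 9, 11.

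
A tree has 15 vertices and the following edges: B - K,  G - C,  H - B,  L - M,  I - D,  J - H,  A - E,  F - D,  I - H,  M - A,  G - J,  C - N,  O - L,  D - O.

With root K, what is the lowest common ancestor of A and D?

Path A→root: A M L O D I H B K; path D→root: D I H B K.
First common node: D.

D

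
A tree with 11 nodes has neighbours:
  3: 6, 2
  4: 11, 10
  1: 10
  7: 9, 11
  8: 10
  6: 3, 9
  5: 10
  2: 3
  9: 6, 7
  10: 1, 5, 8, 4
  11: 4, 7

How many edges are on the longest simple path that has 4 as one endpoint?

The node farthest from 4 is 2, via 4 – 11 – 7 – 9 – 6 – 3 – 2 — 6 edges.

6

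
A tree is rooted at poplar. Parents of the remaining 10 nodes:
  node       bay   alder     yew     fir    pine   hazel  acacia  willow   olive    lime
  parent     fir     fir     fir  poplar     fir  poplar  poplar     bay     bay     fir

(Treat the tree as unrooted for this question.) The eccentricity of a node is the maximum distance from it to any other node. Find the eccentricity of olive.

The node farthest from olive is hazel (acacia also at distance 4), via olive-bay-fir-poplar-hazel — 4 edges.

4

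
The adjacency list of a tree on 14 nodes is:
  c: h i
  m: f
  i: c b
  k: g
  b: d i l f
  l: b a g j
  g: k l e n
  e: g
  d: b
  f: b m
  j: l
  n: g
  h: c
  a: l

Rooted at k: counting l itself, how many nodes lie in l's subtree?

l's subtree: {l, b, a, j, i, f, d, c, m, h}, size 10.

10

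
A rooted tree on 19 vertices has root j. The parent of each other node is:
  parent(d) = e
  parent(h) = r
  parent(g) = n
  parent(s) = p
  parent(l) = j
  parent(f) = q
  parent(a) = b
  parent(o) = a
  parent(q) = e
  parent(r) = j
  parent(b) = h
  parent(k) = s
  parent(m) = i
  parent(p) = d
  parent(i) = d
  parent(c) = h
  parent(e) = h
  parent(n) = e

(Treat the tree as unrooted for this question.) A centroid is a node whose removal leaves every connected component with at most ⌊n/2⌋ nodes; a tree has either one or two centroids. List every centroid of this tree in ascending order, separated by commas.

Removing e splits the tree into components of sizes 8, 6, 2, 2; the largest is 8 ≤ ⌊19/2⌋ = 9.
No neighbour of e does as well, so e is the unique centroid.

e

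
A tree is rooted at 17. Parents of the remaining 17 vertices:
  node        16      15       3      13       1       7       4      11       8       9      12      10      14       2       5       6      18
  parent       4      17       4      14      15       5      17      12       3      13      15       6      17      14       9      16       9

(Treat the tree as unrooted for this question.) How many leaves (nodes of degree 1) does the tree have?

Degree-1 nodes: 1, 2, 7, 8, 10, 11, 18 — 7 of them.

7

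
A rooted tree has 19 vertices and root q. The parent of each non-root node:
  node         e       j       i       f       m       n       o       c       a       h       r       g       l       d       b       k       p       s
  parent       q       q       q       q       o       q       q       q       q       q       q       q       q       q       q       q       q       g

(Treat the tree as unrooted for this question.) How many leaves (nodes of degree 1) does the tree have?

16

The leaves are a, b, c, d, e, f, h, i, j, k, l, m, n, p, r, s.
That is 16 leaves.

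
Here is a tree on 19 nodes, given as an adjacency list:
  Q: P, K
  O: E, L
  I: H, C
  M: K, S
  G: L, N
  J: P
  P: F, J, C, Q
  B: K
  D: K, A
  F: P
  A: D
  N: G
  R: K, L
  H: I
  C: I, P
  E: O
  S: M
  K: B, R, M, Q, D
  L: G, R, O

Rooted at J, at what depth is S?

5

Path from J to S: J → P → Q → K → M → S, which has 5 edges.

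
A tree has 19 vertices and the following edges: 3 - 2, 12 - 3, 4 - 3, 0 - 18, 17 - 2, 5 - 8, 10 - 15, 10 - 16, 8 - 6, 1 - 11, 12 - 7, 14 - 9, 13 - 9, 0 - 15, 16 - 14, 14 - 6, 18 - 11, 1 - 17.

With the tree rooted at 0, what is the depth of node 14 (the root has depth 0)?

4

Climbing from 14 to the root: 14–16–10–15–0. That's 4 steps.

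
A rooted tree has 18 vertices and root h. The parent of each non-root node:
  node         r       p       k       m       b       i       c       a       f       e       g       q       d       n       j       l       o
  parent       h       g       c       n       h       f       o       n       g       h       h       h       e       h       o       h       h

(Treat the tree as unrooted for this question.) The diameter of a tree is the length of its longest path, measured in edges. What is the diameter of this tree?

A longest path is i – f – g – h – o – c – k, with 6 edges.

6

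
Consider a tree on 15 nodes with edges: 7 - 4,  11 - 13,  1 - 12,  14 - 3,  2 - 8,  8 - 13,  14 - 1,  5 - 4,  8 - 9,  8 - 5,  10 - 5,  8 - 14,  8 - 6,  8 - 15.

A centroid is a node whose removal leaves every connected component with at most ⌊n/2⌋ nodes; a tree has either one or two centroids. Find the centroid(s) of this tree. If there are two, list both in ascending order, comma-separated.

8

Delete 8: the remaining components have sizes 4, 4, 2, 1, 1, 1, 1. Max 4 ≤ 7, so 8 is a centroid.
No neighbour of 8 does as well, so 8 is the unique centroid.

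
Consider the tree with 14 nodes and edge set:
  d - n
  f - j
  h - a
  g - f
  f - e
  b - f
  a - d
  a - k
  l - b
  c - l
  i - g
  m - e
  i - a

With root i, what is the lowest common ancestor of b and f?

Ancestors of b (toward the root): b, f, g, i.
Ancestors of f: f, g, i.
The deepest node appearing in both lists is f.

f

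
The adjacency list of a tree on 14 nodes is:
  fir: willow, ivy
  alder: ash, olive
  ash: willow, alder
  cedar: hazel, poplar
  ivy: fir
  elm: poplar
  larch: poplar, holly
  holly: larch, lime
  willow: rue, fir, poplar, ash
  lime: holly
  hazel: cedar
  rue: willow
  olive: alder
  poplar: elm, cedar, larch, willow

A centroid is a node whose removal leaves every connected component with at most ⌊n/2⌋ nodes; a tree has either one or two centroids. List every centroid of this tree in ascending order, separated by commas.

Delete willow: the remaining components have sizes 7, 3, 2, 1. Max 7 ≤ 7, so willow is a centroid.
poplar is adjacent to willow and is also a centroid (the largest component after removing it is likewise 7).

poplar, willow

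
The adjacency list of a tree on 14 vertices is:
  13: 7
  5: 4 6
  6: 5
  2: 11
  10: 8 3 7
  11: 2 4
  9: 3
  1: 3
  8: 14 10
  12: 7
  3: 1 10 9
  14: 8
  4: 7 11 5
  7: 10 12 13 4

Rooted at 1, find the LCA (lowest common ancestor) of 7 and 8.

10

7's ancestor chain is 7, 10, 3, 1 and 8's is 8, 10, 3, 1; they first meet at 10.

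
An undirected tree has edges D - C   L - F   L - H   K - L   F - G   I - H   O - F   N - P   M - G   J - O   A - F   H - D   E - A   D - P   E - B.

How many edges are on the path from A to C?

5

A - F - L - H - D - C: 5 edges.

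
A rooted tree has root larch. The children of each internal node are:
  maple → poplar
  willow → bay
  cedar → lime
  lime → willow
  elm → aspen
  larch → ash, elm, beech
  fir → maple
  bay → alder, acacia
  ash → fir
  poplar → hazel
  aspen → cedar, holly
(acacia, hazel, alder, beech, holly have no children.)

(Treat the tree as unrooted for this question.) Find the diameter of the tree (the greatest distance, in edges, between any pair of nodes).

12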